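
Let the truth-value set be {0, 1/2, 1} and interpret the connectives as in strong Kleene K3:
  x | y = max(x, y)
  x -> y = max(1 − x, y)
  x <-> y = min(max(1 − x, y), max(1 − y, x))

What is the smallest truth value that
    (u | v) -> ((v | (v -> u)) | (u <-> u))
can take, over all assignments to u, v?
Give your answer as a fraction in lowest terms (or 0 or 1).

Take u = 1/2, v = 1/2:
u | v = 1/2 | 1/2 = 1/2
v -> u = 1/2 -> 1/2 = 1/2
v | (v -> u) = 1/2 | 1/2 = 1/2
u <-> u = 1/2 <-> 1/2 = 1/2
(v | (v -> u)) | (u <-> u) = 1/2 | 1/2 = 1/2
(u | v) -> ((v | (v -> u)) | (u <-> u)) = 1/2 -> 1/2 = 1/2
No assignment yields a value below 1/2, so this is the minimum.

1/2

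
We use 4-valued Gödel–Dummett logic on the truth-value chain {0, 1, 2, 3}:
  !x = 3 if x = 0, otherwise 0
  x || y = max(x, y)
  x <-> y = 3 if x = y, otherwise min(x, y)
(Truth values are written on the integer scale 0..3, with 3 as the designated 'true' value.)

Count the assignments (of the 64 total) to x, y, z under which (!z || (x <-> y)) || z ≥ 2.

value 3: 40 assignments (counts)
value 2: 14 assignments (counts)
value 1: 10 assignments
So 54 of the 64 assignments meet the threshold.

54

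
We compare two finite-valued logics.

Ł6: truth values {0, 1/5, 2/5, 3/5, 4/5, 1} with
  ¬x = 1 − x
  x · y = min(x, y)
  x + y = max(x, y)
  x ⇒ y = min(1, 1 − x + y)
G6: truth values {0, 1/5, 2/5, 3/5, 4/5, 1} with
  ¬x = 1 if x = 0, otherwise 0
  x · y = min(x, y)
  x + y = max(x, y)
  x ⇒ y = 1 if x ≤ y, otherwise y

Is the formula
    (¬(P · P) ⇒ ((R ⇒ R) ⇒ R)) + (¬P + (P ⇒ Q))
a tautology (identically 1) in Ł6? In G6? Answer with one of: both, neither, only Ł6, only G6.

only G6

In Ł6: at P = 1/5, Q = 0, R = 0 the value is 4/5 — not a tautology.
In G6: every assignment gives 1 — tautology.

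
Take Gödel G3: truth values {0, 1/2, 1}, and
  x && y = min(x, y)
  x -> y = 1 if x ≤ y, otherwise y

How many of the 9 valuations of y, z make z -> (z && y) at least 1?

6

y = 0, z = 0 ↦ 1  ≥
y = 0, z = 1/2 ↦ 0  <
y = 0, z = 1 ↦ 0  <
y = 1/2, z = 0 ↦ 1  ≥
y = 1/2, z = 1/2 ↦ 1  ≥
y = 1/2, z = 1 ↦ 1/2  <
y = 1, z = 0 ↦ 1  ≥
y = 1, z = 1/2 ↦ 1  ≥
y = 1, z = 1 ↦ 1  ≥
So 6 of the 9 assignments meet the threshold.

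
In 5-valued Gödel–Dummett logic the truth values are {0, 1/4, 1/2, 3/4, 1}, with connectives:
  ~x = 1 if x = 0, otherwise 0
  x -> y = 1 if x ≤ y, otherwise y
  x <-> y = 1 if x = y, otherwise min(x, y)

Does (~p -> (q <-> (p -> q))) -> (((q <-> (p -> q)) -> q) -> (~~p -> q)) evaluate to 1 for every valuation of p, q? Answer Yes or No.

No

Counterexample: take p = 1/4, q = 1/4.
~p = ~1/4 = 0
p -> q = 1/4 -> 1/4 = 1
q <-> (p -> q) = 1/4 <-> 1 = 1/4
~p -> (q <-> (p -> q)) = 0 -> 1/4 = 1
p -> q = 1/4 -> 1/4 = 1
q <-> (p -> q) = 1/4 <-> 1 = 1/4
(q <-> (p -> q)) -> q = 1/4 -> 1/4 = 1
~p = ~1/4 = 0
~~p = ~0 = 1
~~p -> q = 1 -> 1/4 = 1/4
((q <-> (p -> q)) -> q) -> (~~p -> q) = 1 -> 1/4 = 1/4
(~p -> (q <-> (p -> q))) -> (((q <-> (p -> q)) -> q) -> (~~p -> q)) = 1 -> 1/4 = 1/4
This gives 1/4 ≠ 1.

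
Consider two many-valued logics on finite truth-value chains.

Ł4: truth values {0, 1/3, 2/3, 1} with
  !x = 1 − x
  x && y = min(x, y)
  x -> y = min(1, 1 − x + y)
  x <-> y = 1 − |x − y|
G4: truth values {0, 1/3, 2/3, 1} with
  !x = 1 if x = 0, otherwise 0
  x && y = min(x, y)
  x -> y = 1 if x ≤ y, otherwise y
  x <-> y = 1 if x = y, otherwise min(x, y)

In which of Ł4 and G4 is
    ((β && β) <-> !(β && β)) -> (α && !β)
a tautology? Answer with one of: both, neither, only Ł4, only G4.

only G4

In Ł4: at α = 0, β = 1/3 the value is 1/3 — not a tautology.
In G4: every assignment gives 1 — tautology.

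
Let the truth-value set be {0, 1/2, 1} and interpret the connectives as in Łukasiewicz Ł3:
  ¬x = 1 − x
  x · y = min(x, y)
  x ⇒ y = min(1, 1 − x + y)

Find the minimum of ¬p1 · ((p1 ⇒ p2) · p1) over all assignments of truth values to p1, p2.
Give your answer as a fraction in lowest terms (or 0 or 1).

0

Take p1 = 0, p2 = 0:
¬p1 = ¬0 = 1
p1 ⇒ p2 = 0 ⇒ 0 = 1
(p1 ⇒ p2) · p1 = 1 · 0 = 0
¬p1 · ((p1 ⇒ p2) · p1) = 1 · 0 = 0
No assignment yields a value below 0, so this is the minimum.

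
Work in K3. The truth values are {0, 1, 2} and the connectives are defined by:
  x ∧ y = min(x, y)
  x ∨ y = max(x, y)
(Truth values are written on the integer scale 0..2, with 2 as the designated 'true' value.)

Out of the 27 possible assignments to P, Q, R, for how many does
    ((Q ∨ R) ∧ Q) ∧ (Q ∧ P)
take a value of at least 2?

3

value 2: 3 assignments (counts)
value 1: 9 assignments
value 0: 15 assignments
So 3 of the 27 assignments meet the threshold.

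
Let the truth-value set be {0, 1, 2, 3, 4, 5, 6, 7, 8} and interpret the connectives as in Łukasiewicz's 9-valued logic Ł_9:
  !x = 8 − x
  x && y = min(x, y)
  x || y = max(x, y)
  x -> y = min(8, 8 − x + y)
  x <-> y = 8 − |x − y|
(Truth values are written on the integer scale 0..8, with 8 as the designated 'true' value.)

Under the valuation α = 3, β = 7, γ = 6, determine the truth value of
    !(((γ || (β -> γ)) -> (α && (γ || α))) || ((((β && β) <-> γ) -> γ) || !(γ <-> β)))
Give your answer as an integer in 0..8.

β -> γ = 7 -> 6 = 7
γ || (β -> γ) = 6 || 7 = 7
γ || α = 6 || 3 = 6
α && (γ || α) = 3 && 6 = 3
(γ || (β -> γ)) -> (α && (γ || α)) = 7 -> 3 = 4
β && β = 7 && 7 = 7
(β && β) <-> γ = 7 <-> 6 = 7
((β && β) <-> γ) -> γ = 7 -> 6 = 7
γ <-> β = 6 <-> 7 = 7
!(γ <-> β) = !7 = 1
(((β && β) <-> γ) -> γ) || !(γ <-> β) = 7 || 1 = 7
((γ || (β -> γ)) -> (α && (γ || α))) || ((((β && β) <-> γ) -> γ) || !(γ <-> β)) = 4 || 7 = 7
!(((γ || (β -> γ)) -> (α && (γ || α))) || ((((β && β) <-> γ) -> γ) || !(γ <-> β))) = !7 = 1

1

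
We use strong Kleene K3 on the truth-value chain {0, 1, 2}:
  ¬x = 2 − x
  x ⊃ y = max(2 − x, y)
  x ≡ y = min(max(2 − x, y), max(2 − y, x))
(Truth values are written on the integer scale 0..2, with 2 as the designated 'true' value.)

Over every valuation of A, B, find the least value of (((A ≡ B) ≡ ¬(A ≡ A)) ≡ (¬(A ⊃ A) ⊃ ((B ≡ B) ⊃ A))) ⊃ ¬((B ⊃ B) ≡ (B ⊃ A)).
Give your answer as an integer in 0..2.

0

Take A = 2, B = 0:
A ≡ B = 2 ≡ 0 = 0
A ≡ A = 2 ≡ 2 = 2
¬(A ≡ A) = ¬2 = 0
(A ≡ B) ≡ ¬(A ≡ A) = 0 ≡ 0 = 2
A ⊃ A = 2 ⊃ 2 = 2
¬(A ⊃ A) = ¬2 = 0
B ≡ B = 0 ≡ 0 = 2
(B ≡ B) ⊃ A = 2 ⊃ 2 = 2
¬(A ⊃ A) ⊃ ((B ≡ B) ⊃ A) = 0 ⊃ 2 = 2
((A ≡ B) ≡ ¬(A ≡ A)) ≡ (¬(A ⊃ A) ⊃ ((B ≡ B) ⊃ A)) = 2 ≡ 2 = 2
B ⊃ B = 0 ⊃ 0 = 2
B ⊃ A = 0 ⊃ 2 = 2
(B ⊃ B) ≡ (B ⊃ A) = 2 ≡ 2 = 2
¬((B ⊃ B) ≡ (B ⊃ A)) = ¬2 = 0
(((A ≡ B) ≡ ¬(A ≡ A)) ≡ (¬(A ⊃ A) ⊃ ((B ≡ B) ⊃ A))) ⊃ ¬((B ⊃ B) ≡ (B ⊃ A)) = 2 ⊃ 0 = 0
No assignment yields a value below 0, so this is the minimum.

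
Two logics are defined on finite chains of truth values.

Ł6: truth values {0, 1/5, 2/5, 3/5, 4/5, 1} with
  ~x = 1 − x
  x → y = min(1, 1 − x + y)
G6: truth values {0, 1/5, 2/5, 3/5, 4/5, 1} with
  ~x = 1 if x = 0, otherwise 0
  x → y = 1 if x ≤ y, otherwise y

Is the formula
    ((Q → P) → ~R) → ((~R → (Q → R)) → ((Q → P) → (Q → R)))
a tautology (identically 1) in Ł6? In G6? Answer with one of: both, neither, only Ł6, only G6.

In Ł6: every assignment gives 1 — tautology.
In G6: every assignment gives 1 — tautology.

both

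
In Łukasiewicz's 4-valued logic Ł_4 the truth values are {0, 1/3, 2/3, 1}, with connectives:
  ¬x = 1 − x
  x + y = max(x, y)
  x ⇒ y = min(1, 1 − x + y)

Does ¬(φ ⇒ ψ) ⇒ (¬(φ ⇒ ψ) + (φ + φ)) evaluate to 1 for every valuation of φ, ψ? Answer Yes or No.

φ = 0, ψ = 0 ↦ 1
φ = 0, ψ = 1/3 ↦ 1
φ = 0, ψ = 2/3 ↦ 1
φ = 0, ψ = 1 ↦ 1
φ = 1/3, ψ = 0 ↦ 1
φ = 1/3, ψ = 1/3 ↦ 1
φ = 1/3, ψ = 2/3 ↦ 1
φ = 1/3, ψ = 1 ↦ 1
φ = 2/3, ψ = 0 ↦ 1
φ = 2/3, ψ = 1/3 ↦ 1
φ = 2/3, ψ = 2/3 ↦ 1
φ = 2/3, ψ = 1 ↦ 1
φ = 1, ψ = 0 ↦ 1
φ = 1, ψ = 1/3 ↦ 1
φ = 1, ψ = 2/3 ↦ 1
φ = 1, ψ = 1 ↦ 1
Every assignment gives a value ≥ 1.

Yes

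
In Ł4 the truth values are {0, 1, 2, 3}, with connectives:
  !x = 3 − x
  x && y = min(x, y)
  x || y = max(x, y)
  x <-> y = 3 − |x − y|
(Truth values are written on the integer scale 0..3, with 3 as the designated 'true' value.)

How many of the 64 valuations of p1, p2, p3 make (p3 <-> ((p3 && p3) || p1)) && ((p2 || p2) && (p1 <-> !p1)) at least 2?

value 2: 14 assignments (counts)
value 1: 10 assignments
value 0: 40 assignments
So 14 of the 64 assignments meet the threshold.

14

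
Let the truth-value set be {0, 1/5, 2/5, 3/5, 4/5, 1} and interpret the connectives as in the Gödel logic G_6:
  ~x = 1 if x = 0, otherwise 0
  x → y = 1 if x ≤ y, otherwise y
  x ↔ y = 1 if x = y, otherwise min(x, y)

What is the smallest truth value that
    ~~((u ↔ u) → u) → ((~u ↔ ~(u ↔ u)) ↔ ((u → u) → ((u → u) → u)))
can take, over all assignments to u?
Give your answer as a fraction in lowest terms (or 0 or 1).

Take u = 1/5:
u ↔ u = 1/5 ↔ 1/5 = 1
(u ↔ u) → u = 1 → 1/5 = 1/5
~((u ↔ u) → u) = ~1/5 = 0
~~((u ↔ u) → u) = ~0 = 1
~u = ~1/5 = 0
u ↔ u = 1/5 ↔ 1/5 = 1
~(u ↔ u) = ~1 = 0
~u ↔ ~(u ↔ u) = 0 ↔ 0 = 1
u → u = 1/5 → 1/5 = 1
u → u = 1/5 → 1/5 = 1
(u → u) → u = 1 → 1/5 = 1/5
(u → u) → ((u → u) → u) = 1 → 1/5 = 1/5
(~u ↔ ~(u ↔ u)) ↔ ((u → u) → ((u → u) → u)) = 1 ↔ 1/5 = 1/5
~~((u ↔ u) → u) → ((~u ↔ ~(u ↔ u)) ↔ ((u → u) → ((u → u) → u))) = 1 → 1/5 = 1/5
No assignment yields a value below 1/5, so this is the minimum.

1/5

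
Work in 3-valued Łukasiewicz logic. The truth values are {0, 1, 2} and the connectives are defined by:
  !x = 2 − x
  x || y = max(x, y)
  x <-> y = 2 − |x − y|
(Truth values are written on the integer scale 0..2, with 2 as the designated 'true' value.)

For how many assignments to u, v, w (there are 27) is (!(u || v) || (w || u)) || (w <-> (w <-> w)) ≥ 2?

value 2: 17 assignments (counts)
value 1: 9 assignments
value 0: 1 assignment
So 17 of the 27 assignments meet the threshold.

17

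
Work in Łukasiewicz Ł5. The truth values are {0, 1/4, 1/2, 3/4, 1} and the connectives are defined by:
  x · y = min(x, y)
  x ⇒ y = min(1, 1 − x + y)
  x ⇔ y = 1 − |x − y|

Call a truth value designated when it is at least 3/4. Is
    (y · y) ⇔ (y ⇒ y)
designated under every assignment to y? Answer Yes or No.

Counterexample: take y = 0.
y · y = 0 · 0 = 0
y ⇒ y = 0 ⇒ 0 = 1
(y · y) ⇔ (y ⇒ y) = 0 ⇔ 1 = 0
This gives 0, which is below 3/4.

No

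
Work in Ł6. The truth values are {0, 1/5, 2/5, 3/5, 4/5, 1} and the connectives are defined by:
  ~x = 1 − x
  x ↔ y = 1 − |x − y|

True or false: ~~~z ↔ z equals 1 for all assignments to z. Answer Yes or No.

Counterexample: take z = 0.
~z = ~0 = 1
~~z = ~1 = 0
~~~z = ~0 = 1
~~~z ↔ z = 1 ↔ 0 = 0
This gives 0 ≠ 1.

No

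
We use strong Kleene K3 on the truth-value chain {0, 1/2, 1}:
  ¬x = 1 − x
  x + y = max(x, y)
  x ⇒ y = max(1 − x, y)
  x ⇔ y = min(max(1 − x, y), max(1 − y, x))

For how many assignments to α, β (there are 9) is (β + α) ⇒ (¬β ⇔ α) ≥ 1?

α = 0, β = 0 ↦ 1  ≥
α = 0, β = 1/2 ↦ 1/2  <
α = 0, β = 1 ↦ 1  ≥
α = 1/2, β = 0 ↦ 1/2  <
α = 1/2, β = 1/2 ↦ 1/2  <
α = 1/2, β = 1 ↦ 1/2  <
α = 1, β = 0 ↦ 1  ≥
α = 1, β = 1/2 ↦ 1/2  <
α = 1, β = 1 ↦ 0  <
So 3 of the 9 assignments meet the threshold.

3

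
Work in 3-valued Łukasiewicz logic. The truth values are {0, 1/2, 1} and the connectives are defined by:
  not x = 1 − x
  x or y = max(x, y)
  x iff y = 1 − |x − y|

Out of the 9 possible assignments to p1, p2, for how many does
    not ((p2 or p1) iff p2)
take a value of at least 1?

1

p1 = 0, p2 = 0 ↦ 0  <
p1 = 0, p2 = 1/2 ↦ 0  <
p1 = 0, p2 = 1 ↦ 0  <
p1 = 1/2, p2 = 0 ↦ 1/2  <
p1 = 1/2, p2 = 1/2 ↦ 0  <
p1 = 1/2, p2 = 1 ↦ 0  <
p1 = 1, p2 = 0 ↦ 1  ≥
p1 = 1, p2 = 1/2 ↦ 1/2  <
p1 = 1, p2 = 1 ↦ 0  <
So 1 of the 9 assignments meets the threshold.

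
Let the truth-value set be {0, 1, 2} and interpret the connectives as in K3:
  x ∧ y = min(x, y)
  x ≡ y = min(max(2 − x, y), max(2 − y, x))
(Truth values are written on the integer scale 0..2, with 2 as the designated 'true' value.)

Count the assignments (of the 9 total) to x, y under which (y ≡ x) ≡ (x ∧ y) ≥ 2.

x = 0, y = 0 ↦ 0  <
x = 0, y = 1 ↦ 1  <
x = 0, y = 2 ↦ 2  ≥
x = 1, y = 0 ↦ 1  <
x = 1, y = 1 ↦ 1  <
x = 1, y = 2 ↦ 1  <
x = 2, y = 0 ↦ 2  ≥
x = 2, y = 1 ↦ 1  <
x = 2, y = 2 ↦ 2  ≥
So 3 of the 9 assignments meet the threshold.

3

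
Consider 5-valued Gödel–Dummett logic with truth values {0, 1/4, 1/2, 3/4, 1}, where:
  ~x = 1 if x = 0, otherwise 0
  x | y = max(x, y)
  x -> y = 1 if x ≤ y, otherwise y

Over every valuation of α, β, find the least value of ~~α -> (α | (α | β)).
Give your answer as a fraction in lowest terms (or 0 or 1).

Take α = 1/4, β = 0:
~α = ~1/4 = 0
~~α = ~0 = 1
α | β = 1/4 | 0 = 1/4
α | (α | β) = 1/4 | 1/4 = 1/4
~~α -> (α | (α | β)) = 1 -> 1/4 = 1/4
No assignment yields a value below 1/4, so this is the minimum.

1/4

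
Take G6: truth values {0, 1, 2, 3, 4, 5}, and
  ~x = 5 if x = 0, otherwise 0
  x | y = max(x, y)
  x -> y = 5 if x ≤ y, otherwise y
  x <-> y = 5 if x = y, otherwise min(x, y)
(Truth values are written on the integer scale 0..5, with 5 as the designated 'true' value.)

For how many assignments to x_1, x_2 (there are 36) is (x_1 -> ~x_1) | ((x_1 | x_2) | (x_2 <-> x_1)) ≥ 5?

20

value 5: 20 assignments (counts)
value 4: 7 assignments
value 3: 5 assignments
value 2: 3 assignments
value 1: 1 assignment
So 20 of the 36 assignments meet the threshold.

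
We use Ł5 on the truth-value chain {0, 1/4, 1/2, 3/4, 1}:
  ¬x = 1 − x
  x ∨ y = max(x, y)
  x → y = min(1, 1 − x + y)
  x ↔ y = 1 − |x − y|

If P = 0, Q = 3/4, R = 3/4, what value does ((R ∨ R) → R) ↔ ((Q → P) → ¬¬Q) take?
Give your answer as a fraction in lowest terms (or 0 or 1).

1

R ∨ R = 3/4 ∨ 3/4 = 3/4
(R ∨ R) → R = 3/4 → 3/4 = 1
Q → P = 3/4 → 0 = 1/4
¬Q = ¬3/4 = 1/4
¬¬Q = ¬1/4 = 3/4
(Q → P) → ¬¬Q = 1/4 → 3/4 = 1
((R ∨ R) → R) ↔ ((Q → P) → ¬¬Q) = 1 ↔ 1 = 1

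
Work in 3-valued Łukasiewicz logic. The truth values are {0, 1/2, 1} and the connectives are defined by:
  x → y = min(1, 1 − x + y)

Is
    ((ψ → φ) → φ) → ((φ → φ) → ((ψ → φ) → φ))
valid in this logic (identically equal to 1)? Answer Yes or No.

Yes

φ = 0, ψ = 0 ↦ 1
φ = 0, ψ = 1/2 ↦ 1
φ = 0, ψ = 1 ↦ 1
φ = 1/2, ψ = 0 ↦ 1
φ = 1/2, ψ = 1/2 ↦ 1
φ = 1/2, ψ = 1 ↦ 1
φ = 1, ψ = 0 ↦ 1
φ = 1, ψ = 1/2 ↦ 1
φ = 1, ψ = 1 ↦ 1
Every assignment gives a value ≥ 1.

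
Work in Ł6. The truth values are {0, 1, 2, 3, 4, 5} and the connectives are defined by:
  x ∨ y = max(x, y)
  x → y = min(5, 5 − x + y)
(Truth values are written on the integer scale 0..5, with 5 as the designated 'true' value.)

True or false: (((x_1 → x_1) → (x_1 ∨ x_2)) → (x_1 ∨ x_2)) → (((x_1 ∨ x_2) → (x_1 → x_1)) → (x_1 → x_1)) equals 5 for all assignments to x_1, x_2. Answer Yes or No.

Yes

At x_1 = 2, x_2 = 4, for instance:
x_1 → x_1 = 2 → 2 = 5
x_1 ∨ x_2 = 2 ∨ 4 = 4
(x_1 → x_1) → (x_1 ∨ x_2) = 5 → 4 = 4
((x_1 → x_1) → (x_1 ∨ x_2)) → (x_1 ∨ x_2) = 4 → 4 = 5
(x_1 ∨ x_2) → (x_1 → x_1) = 4 → 5 = 5
((x_1 ∨ x_2) → (x_1 → x_1)) → (x_1 → x_1) = 5 → 5 = 5
(((x_1 → x_1) → (x_1 ∨ x_2)) → (x_1 ∨ x_2)) → (((x_1 ∨ x_2) → (x_1 → x_1)) → (x_1 → x_1)) = 5 → 5 = 5
and checking the remaining 35 assignments likewise gives ≥ 5 in every case.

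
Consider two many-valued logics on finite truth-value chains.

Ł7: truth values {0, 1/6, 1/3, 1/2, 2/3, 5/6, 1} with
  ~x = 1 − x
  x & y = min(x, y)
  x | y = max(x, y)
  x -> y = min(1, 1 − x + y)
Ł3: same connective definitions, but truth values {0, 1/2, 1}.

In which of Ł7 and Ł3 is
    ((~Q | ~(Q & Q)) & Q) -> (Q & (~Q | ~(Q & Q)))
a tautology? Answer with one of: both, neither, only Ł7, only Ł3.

both

In Ł7: every assignment gives 1 — tautology.
In Ł3: every assignment gives 1 — tautology.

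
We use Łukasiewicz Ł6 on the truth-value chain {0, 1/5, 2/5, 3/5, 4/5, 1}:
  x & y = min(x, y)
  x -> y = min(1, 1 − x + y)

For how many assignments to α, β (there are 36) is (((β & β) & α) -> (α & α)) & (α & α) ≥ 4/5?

value 1: 6 assignments (counts)
value 4/5: 6 assignments (counts)
value 3/5: 6 assignments
value 2/5: 6 assignments
value 1/5: 6 assignments
value 0: 6 assignments
So 12 of the 36 assignments meet the threshold.

12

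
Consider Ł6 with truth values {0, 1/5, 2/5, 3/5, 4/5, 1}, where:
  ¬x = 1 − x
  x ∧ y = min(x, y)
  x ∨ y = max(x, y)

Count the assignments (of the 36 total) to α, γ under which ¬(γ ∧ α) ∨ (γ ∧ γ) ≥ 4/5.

28

value 1: 16 assignments (counts)
value 4/5: 12 assignments (counts)
value 3/5: 8 assignments
So 28 of the 36 assignments meet the threshold.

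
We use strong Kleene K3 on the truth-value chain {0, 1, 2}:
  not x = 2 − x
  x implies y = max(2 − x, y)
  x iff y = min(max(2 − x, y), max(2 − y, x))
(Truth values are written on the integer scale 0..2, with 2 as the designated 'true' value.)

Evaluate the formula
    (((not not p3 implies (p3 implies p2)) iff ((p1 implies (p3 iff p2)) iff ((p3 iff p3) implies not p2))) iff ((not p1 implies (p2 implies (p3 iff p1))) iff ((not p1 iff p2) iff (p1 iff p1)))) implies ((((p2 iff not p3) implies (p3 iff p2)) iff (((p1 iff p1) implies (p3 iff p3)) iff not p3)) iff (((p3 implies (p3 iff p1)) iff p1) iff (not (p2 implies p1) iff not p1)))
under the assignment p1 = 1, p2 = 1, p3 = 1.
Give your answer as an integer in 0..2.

not p3 = not 1 = 1
not not p3 = not 1 = 1
p3 implies p2 = 1 implies 1 = 1
not not p3 implies (p3 implies p2) = 1 implies 1 = 1
p3 iff p2 = 1 iff 1 = 1
p1 implies (p3 iff p2) = 1 implies 1 = 1
p3 iff p3 = 1 iff 1 = 1
not p2 = not 1 = 1
(p3 iff p3) implies not p2 = 1 implies 1 = 1
(p1 implies (p3 iff p2)) iff ((p3 iff p3) implies not p2) = 1 iff 1 = 1
(not not p3 implies (p3 implies p2)) iff ((p1 implies (p3 iff p2)) iff ((p3 iff p3) implies not p2)) = 1 iff 1 = 1
not p1 = not 1 = 1
p3 iff p1 = 1 iff 1 = 1
p2 implies (p3 iff p1) = 1 implies 1 = 1
not p1 implies (p2 implies (p3 iff p1)) = 1 implies 1 = 1
not p1 = not 1 = 1
not p1 iff p2 = 1 iff 1 = 1
p1 iff p1 = 1 iff 1 = 1
(not p1 iff p2) iff (p1 iff p1) = 1 iff 1 = 1
(not p1 implies (p2 implies (p3 iff p1))) iff ((not p1 iff p2) iff (p1 iff p1)) = 1 iff 1 = 1
((not not p3 implies (p3 implies p2)) iff ((p1 implies (p3 iff p2)) iff ((p3 iff p3) implies not p2))) iff ((not p1 implies (p2 implies (p3 iff p1))) iff ((not p1 iff p2) iff (p1 iff p1))) = 1 iff 1 = 1
not p3 = not 1 = 1
p2 iff not p3 = 1 iff 1 = 1
p3 iff p2 = 1 iff 1 = 1
(p2 iff not p3) implies (p3 iff p2) = 1 implies 1 = 1
p1 iff p1 = 1 iff 1 = 1
p3 iff p3 = 1 iff 1 = 1
(p1 iff p1) implies (p3 iff p3) = 1 implies 1 = 1
not p3 = not 1 = 1
((p1 iff p1) implies (p3 iff p3)) iff not p3 = 1 iff 1 = 1
((p2 iff not p3) implies (p3 iff p2)) iff (((p1 iff p1) implies (p3 iff p3)) iff not p3) = 1 iff 1 = 1
p3 iff p1 = 1 iff 1 = 1
p3 implies (p3 iff p1) = 1 implies 1 = 1
(p3 implies (p3 iff p1)) iff p1 = 1 iff 1 = 1
p2 implies p1 = 1 implies 1 = 1
not (p2 implies p1) = not 1 = 1
not p1 = not 1 = 1
not (p2 implies p1) iff not p1 = 1 iff 1 = 1
((p3 implies (p3 iff p1)) iff p1) iff (not (p2 implies p1) iff not p1) = 1 iff 1 = 1
(((p2 iff not p3) implies (p3 iff p2)) iff (((p1 iff p1) implies (p3 iff p3)) iff not p3)) iff (((p3 implies (p3 iff p1)) iff p1) iff (not (p2 implies p1) iff not p1)) = 1 iff 1 = 1
(((not not p3 implies (p3 implies p2)) iff ((p1 implies (p3 iff p2)) iff ((p3 iff p3) implies not p2))) iff ((not p1 implies (p2 implies (p3 iff p1))) iff ((not p1 iff p2) iff (p1 iff p1)))) implies ((((p2 iff not p3) implies (p3 iff p2)) iff (((p1 iff p1) implies (p3 iff p3)) iff not p3)) iff (((p3 implies (p3 iff p1)) iff p1) iff (not (p2 implies p1) iff not p1))) = 1 implies 1 = 1

1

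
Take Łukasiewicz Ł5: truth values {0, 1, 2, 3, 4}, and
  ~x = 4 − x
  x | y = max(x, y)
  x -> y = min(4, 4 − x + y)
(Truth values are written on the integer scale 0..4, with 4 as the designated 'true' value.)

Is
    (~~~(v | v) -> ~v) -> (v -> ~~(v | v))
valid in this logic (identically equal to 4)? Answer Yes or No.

Yes

v = 0 ↦ 4
v = 1 ↦ 4
v = 2 ↦ 4
v = 3 ↦ 4
v = 4 ↦ 4
Every assignment gives a value ≥ 4.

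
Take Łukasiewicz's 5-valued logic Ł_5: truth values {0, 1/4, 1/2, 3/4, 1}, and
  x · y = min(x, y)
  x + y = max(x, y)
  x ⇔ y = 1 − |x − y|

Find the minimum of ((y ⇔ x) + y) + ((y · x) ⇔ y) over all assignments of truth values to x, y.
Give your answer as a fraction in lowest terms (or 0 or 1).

1/2

Take x = 0, y = 1/2:
y ⇔ x = 1/2 ⇔ 0 = 1/2
(y ⇔ x) + y = 1/2 + 1/2 = 1/2
y · x = 1/2 · 0 = 0
(y · x) ⇔ y = 0 ⇔ 1/2 = 1/2
((y ⇔ x) + y) + ((y · x) ⇔ y) = 1/2 + 1/2 = 1/2
No assignment yields a value below 1/2, so this is the minimum.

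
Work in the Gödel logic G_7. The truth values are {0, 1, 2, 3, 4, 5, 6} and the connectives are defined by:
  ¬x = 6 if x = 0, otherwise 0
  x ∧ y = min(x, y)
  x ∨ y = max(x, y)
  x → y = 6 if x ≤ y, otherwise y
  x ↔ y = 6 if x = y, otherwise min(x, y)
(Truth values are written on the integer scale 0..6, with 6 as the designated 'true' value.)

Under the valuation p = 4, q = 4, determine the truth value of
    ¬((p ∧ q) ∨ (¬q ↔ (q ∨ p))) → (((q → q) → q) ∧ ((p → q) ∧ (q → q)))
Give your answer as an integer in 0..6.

p ∧ q = 4 ∧ 4 = 4
¬q = ¬4 = 0
q ∨ p = 4 ∨ 4 = 4
¬q ↔ (q ∨ p) = 0 ↔ 4 = 0
(p ∧ q) ∨ (¬q ↔ (q ∨ p)) = 4 ∨ 0 = 4
¬((p ∧ q) ∨ (¬q ↔ (q ∨ p))) = ¬4 = 0
q → q = 4 → 4 = 6
(q → q) → q = 6 → 4 = 4
p → q = 4 → 4 = 6
q → q = 4 → 4 = 6
(p → q) ∧ (q → q) = 6 ∧ 6 = 6
((q → q) → q) ∧ ((p → q) ∧ (q → q)) = 4 ∧ 6 = 4
¬((p ∧ q) ∨ (¬q ↔ (q ∨ p))) → (((q → q) → q) ∧ ((p → q) ∧ (q → q))) = 0 → 4 = 6

6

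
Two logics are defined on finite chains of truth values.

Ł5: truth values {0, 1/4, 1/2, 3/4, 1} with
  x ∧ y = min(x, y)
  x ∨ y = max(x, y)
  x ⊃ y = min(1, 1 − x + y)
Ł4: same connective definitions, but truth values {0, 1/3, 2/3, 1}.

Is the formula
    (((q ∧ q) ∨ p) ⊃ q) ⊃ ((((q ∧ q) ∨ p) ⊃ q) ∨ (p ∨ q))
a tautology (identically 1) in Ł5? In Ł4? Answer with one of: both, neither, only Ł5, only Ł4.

both

In Ł5: every assignment gives 1 — tautology.
In Ł4: every assignment gives 1 — tautology.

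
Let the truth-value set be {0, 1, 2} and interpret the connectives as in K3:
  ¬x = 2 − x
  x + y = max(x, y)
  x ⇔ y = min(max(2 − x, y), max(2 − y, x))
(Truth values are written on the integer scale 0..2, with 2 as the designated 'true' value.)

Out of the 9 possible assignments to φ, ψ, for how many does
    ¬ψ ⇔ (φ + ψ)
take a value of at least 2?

φ = 0, ψ = 0 ↦ 0  <
φ = 0, ψ = 1 ↦ 1  <
φ = 0, ψ = 2 ↦ 0  <
φ = 1, ψ = 0 ↦ 1  <
φ = 1, ψ = 1 ↦ 1  <
φ = 1, ψ = 2 ↦ 0  <
φ = 2, ψ = 0 ↦ 2  ≥
φ = 2, ψ = 1 ↦ 1  <
φ = 2, ψ = 2 ↦ 0  <
So 1 of the 9 assignments meets the threshold.

1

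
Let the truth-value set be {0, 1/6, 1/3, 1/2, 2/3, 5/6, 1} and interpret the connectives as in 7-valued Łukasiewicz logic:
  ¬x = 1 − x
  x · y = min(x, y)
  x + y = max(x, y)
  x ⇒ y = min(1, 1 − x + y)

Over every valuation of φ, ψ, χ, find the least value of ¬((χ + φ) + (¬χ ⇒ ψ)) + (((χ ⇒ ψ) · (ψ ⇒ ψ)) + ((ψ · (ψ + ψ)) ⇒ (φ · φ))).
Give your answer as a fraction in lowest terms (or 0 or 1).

Take φ = 0, ψ = 1/2, χ = 1:
χ + φ = 1 + 0 = 1
¬χ = ¬1 = 0
¬χ ⇒ ψ = 0 ⇒ 1/2 = 1
(χ + φ) + (¬χ ⇒ ψ) = 1 + 1 = 1
¬((χ + φ) + (¬χ ⇒ ψ)) = ¬1 = 0
χ ⇒ ψ = 1 ⇒ 1/2 = 1/2
ψ ⇒ ψ = 1/2 ⇒ 1/2 = 1
(χ ⇒ ψ) · (ψ ⇒ ψ) = 1/2 · 1 = 1/2
ψ + ψ = 1/2 + 1/2 = 1/2
ψ · (ψ + ψ) = 1/2 · 1/2 = 1/2
φ · φ = 0 · 0 = 0
(ψ · (ψ + ψ)) ⇒ (φ · φ) = 1/2 ⇒ 0 = 1/2
((χ ⇒ ψ) · (ψ ⇒ ψ)) + ((ψ · (ψ + ψ)) ⇒ (φ · φ)) = 1/2 + 1/2 = 1/2
¬((χ + φ) + (¬χ ⇒ ψ)) + (((χ ⇒ ψ) · (ψ ⇒ ψ)) + ((ψ · (ψ + ψ)) ⇒ (φ · φ))) = 0 + 1/2 = 1/2
No assignment yields a value below 1/2, so this is the minimum.

1/2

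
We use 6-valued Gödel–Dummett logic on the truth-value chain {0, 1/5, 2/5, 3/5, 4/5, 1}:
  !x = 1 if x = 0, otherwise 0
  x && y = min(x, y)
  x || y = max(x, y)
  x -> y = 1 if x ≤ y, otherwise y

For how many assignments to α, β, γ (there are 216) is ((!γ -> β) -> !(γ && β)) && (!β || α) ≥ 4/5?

46

value 1: 41 assignments (counts)
value 4/5: 5 assignments (counts)
value 3/5: 5 assignments
value 2/5: 5 assignments
value 1/5: 5 assignments
value 0: 155 assignments
So 46 of the 216 assignments meet the threshold.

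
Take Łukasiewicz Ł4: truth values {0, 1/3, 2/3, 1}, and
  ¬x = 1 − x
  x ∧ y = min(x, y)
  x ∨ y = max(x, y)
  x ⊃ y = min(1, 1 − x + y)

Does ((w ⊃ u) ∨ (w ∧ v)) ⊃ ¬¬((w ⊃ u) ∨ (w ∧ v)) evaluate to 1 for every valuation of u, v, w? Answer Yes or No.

Yes

At u = 2/3, v = 0, w = 1/3, for instance:
w ⊃ u = 1/3 ⊃ 2/3 = 1
w ∧ v = 1/3 ∧ 0 = 0
(w ⊃ u) ∨ (w ∧ v) = 1 ∨ 0 = 1
¬((w ⊃ u) ∨ (w ∧ v)) = ¬1 = 0
¬¬((w ⊃ u) ∨ (w ∧ v)) = ¬0 = 1
((w ⊃ u) ∨ (w ∧ v)) ⊃ ¬¬((w ⊃ u) ∨ (w ∧ v)) = 1 ⊃ 1 = 1
and checking the remaining 63 assignments likewise gives ≥ 1 in every case.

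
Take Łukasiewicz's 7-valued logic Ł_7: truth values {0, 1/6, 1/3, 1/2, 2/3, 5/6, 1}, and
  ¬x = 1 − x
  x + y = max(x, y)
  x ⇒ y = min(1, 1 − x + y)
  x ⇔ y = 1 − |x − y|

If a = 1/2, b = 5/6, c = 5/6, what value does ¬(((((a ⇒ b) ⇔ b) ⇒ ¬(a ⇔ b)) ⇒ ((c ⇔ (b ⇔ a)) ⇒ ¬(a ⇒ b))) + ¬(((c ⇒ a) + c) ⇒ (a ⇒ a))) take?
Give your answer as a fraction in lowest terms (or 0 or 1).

1/3

a ⇒ b = 1/2 ⇒ 5/6 = 1
(a ⇒ b) ⇔ b = 1 ⇔ 5/6 = 5/6
a ⇔ b = 1/2 ⇔ 5/6 = 2/3
¬(a ⇔ b) = ¬2/3 = 1/3
((a ⇒ b) ⇔ b) ⇒ ¬(a ⇔ b) = 5/6 ⇒ 1/3 = 1/2
b ⇔ a = 5/6 ⇔ 1/2 = 2/3
c ⇔ (b ⇔ a) = 5/6 ⇔ 2/3 = 5/6
a ⇒ b = 1/2 ⇒ 5/6 = 1
¬(a ⇒ b) = ¬1 = 0
(c ⇔ (b ⇔ a)) ⇒ ¬(a ⇒ b) = 5/6 ⇒ 0 = 1/6
(((a ⇒ b) ⇔ b) ⇒ ¬(a ⇔ b)) ⇒ ((c ⇔ (b ⇔ a)) ⇒ ¬(a ⇒ b)) = 1/2 ⇒ 1/6 = 2/3
c ⇒ a = 5/6 ⇒ 1/2 = 2/3
(c ⇒ a) + c = 2/3 + 5/6 = 5/6
a ⇒ a = 1/2 ⇒ 1/2 = 1
((c ⇒ a) + c) ⇒ (a ⇒ a) = 5/6 ⇒ 1 = 1
¬(((c ⇒ a) + c) ⇒ (a ⇒ a)) = ¬1 = 0
((((a ⇒ b) ⇔ b) ⇒ ¬(a ⇔ b)) ⇒ ((c ⇔ (b ⇔ a)) ⇒ ¬(a ⇒ b))) + ¬(((c ⇒ a) + c) ⇒ (a ⇒ a)) = 2/3 + 0 = 2/3
¬(((((a ⇒ b) ⇔ b) ⇒ ¬(a ⇔ b)) ⇒ ((c ⇔ (b ⇔ a)) ⇒ ¬(a ⇒ b))) + ¬(((c ⇒ a) + c) ⇒ (a ⇒ a))) = ¬2/3 = 1/3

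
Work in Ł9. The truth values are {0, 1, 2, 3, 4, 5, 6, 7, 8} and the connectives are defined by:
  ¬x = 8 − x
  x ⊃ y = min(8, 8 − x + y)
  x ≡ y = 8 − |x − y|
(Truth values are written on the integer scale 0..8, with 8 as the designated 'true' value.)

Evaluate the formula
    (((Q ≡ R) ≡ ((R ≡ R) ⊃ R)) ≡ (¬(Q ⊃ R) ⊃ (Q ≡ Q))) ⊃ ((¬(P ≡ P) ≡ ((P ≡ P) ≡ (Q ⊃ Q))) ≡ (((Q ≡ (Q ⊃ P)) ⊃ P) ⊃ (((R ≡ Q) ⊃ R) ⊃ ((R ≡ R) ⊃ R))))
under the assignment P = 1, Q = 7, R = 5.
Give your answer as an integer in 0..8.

1

Q ≡ R = 7 ≡ 5 = 6
R ≡ R = 5 ≡ 5 = 8
(R ≡ R) ⊃ R = 8 ⊃ 5 = 5
(Q ≡ R) ≡ ((R ≡ R) ⊃ R) = 6 ≡ 5 = 7
Q ⊃ R = 7 ⊃ 5 = 6
¬(Q ⊃ R) = ¬6 = 2
Q ≡ Q = 7 ≡ 7 = 8
¬(Q ⊃ R) ⊃ (Q ≡ Q) = 2 ⊃ 8 = 8
((Q ≡ R) ≡ ((R ≡ R) ⊃ R)) ≡ (¬(Q ⊃ R) ⊃ (Q ≡ Q)) = 7 ≡ 8 = 7
P ≡ P = 1 ≡ 1 = 8
¬(P ≡ P) = ¬8 = 0
P ≡ P = 1 ≡ 1 = 8
Q ⊃ Q = 7 ⊃ 7 = 8
(P ≡ P) ≡ (Q ⊃ Q) = 8 ≡ 8 = 8
¬(P ≡ P) ≡ ((P ≡ P) ≡ (Q ⊃ Q)) = 0 ≡ 8 = 0
Q ⊃ P = 7 ⊃ 1 = 2
Q ≡ (Q ⊃ P) = 7 ≡ 2 = 3
(Q ≡ (Q ⊃ P)) ⊃ P = 3 ⊃ 1 = 6
R ≡ Q = 5 ≡ 7 = 6
(R ≡ Q) ⊃ R = 6 ⊃ 5 = 7
R ≡ R = 5 ≡ 5 = 8
(R ≡ R) ⊃ R = 8 ⊃ 5 = 5
((R ≡ Q) ⊃ R) ⊃ ((R ≡ R) ⊃ R) = 7 ⊃ 5 = 6
((Q ≡ (Q ⊃ P)) ⊃ P) ⊃ (((R ≡ Q) ⊃ R) ⊃ ((R ≡ R) ⊃ R)) = 6 ⊃ 6 = 8
(¬(P ≡ P) ≡ ((P ≡ P) ≡ (Q ⊃ Q))) ≡ (((Q ≡ (Q ⊃ P)) ⊃ P) ⊃ (((R ≡ Q) ⊃ R) ⊃ ((R ≡ R) ⊃ R))) = 0 ≡ 8 = 0
(((Q ≡ R) ≡ ((R ≡ R) ⊃ R)) ≡ (¬(Q ⊃ R) ⊃ (Q ≡ Q))) ⊃ ((¬(P ≡ P) ≡ ((P ≡ P) ≡ (Q ⊃ Q))) ≡ (((Q ≡ (Q ⊃ P)) ⊃ P) ⊃ (((R ≡ Q) ⊃ R) ⊃ ((R ≡ R) ⊃ R)))) = 7 ⊃ 0 = 1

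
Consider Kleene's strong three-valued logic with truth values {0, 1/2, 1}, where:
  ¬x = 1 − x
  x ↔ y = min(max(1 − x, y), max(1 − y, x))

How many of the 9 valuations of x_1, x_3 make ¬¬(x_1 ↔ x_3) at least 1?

x_1 = 0, x_3 = 0 ↦ 1  ≥
x_1 = 0, x_3 = 1/2 ↦ 1/2  <
x_1 = 0, x_3 = 1 ↦ 0  <
x_1 = 1/2, x_3 = 0 ↦ 1/2  <
x_1 = 1/2, x_3 = 1/2 ↦ 1/2  <
x_1 = 1/2, x_3 = 1 ↦ 1/2  <
x_1 = 1, x_3 = 0 ↦ 0  <
x_1 = 1, x_3 = 1/2 ↦ 1/2  <
x_1 = 1, x_3 = 1 ↦ 1  ≥
So 2 of the 9 assignments meet the threshold.

2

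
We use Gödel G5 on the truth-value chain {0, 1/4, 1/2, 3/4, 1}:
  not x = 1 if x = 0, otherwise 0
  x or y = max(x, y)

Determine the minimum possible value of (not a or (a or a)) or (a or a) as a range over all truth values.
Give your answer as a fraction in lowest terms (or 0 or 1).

Take a = 1/4:
not a = not 1/4 = 0
a or a = 1/4 or 1/4 = 1/4
not a or (a or a) = 0 or 1/4 = 1/4
a or a = 1/4 or 1/4 = 1/4
(not a or (a or a)) or (a or a) = 1/4 or 1/4 = 1/4
No assignment yields a value below 1/4, so this is the minimum.

1/4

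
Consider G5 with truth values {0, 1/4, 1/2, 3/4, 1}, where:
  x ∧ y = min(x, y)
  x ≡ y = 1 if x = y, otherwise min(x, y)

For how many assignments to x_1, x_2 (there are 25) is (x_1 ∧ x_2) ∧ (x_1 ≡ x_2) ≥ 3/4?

4

value 1: 1 assignment (counts)
value 3/4: 3 assignments (counts)
value 1/2: 5 assignments
value 1/4: 7 assignments
value 0: 9 assignments
So 4 of the 25 assignments meet the threshold.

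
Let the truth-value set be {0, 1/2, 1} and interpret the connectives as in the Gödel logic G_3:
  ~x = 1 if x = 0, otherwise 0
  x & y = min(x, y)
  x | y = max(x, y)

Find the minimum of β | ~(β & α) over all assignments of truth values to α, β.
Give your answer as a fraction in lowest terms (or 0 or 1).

Take α = 1/2, β = 1/2:
β & α = 1/2 & 1/2 = 1/2
~(β & α) = ~1/2 = 0
β | ~(β & α) = 1/2 | 0 = 1/2
No assignment yields a value below 1/2, so this is the minimum.

1/2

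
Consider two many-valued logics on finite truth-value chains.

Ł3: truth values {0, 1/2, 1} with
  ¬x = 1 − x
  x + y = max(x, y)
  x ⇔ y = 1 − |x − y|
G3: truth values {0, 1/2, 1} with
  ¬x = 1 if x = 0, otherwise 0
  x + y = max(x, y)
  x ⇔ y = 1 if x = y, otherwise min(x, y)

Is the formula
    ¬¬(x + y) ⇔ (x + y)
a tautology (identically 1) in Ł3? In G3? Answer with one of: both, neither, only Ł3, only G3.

only Ł3

In Ł3: every assignment gives 1 — tautology.
In G3: at x = 0, y = 1/2 the value is 1/2 — not a tautology.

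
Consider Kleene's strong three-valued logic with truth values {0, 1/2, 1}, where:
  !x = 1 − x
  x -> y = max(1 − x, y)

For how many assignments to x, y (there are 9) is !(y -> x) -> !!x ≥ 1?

x = 0, y = 0 ↦ 1  ≥
x = 0, y = 1/2 ↦ 1/2  <
x = 0, y = 1 ↦ 0  <
x = 1/2, y = 0 ↦ 1  ≥
x = 1/2, y = 1/2 ↦ 1/2  <
x = 1/2, y = 1 ↦ 1/2  <
x = 1, y = 0 ↦ 1  ≥
x = 1, y = 1/2 ↦ 1  ≥
x = 1, y = 1 ↦ 1  ≥
So 5 of the 9 assignments meet the threshold.

5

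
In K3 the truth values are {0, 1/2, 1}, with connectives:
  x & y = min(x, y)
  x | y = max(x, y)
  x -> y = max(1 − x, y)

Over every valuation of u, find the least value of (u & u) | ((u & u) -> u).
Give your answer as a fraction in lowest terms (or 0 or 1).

1/2

Take u = 1/2:
u & u = 1/2 & 1/2 = 1/2
u & u = 1/2 & 1/2 = 1/2
(u & u) -> u = 1/2 -> 1/2 = 1/2
(u & u) | ((u & u) -> u) = 1/2 | 1/2 = 1/2
No assignment yields a value below 1/2, so this is the minimum.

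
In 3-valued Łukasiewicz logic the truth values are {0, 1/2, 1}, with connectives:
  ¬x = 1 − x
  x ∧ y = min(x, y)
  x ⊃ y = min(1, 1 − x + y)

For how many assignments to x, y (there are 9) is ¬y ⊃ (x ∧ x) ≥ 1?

x = 0, y = 0 ↦ 0  <
x = 0, y = 1/2 ↦ 1/2  <
x = 0, y = 1 ↦ 1  ≥
x = 1/2, y = 0 ↦ 1/2  <
x = 1/2, y = 1/2 ↦ 1  ≥
x = 1/2, y = 1 ↦ 1  ≥
x = 1, y = 0 ↦ 1  ≥
x = 1, y = 1/2 ↦ 1  ≥
x = 1, y = 1 ↦ 1  ≥
So 6 of the 9 assignments meet the threshold.

6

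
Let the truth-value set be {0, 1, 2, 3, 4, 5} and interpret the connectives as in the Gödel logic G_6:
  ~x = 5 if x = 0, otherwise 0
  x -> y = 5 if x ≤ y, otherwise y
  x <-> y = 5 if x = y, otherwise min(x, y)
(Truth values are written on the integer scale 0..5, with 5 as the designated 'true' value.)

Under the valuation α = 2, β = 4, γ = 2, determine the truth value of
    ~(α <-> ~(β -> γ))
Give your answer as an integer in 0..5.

β -> γ = 4 -> 2 = 2
~(β -> γ) = ~2 = 0
α <-> ~(β -> γ) = 2 <-> 0 = 0
~(α <-> ~(β -> γ)) = ~0 = 5

5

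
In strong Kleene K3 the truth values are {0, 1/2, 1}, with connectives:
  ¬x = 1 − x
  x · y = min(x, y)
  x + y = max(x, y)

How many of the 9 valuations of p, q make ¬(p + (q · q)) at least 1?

p = 0, q = 0 ↦ 1  ≥
p = 0, q = 1/2 ↦ 1/2  <
p = 0, q = 1 ↦ 0  <
p = 1/2, q = 0 ↦ 1/2  <
p = 1/2, q = 1/2 ↦ 1/2  <
p = 1/2, q = 1 ↦ 0  <
p = 1, q = 0 ↦ 0  <
p = 1, q = 1/2 ↦ 0  <
p = 1, q = 1 ↦ 0  <
So 1 of the 9 assignments meets the threshold.

1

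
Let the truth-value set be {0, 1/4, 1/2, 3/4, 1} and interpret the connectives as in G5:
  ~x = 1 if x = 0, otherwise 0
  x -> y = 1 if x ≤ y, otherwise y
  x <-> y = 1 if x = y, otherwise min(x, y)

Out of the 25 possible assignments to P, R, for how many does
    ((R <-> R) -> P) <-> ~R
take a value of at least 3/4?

6

value 1: 5 assignments (counts)
value 3/4: 1 assignment (counts)
value 1/2: 1 assignment
value 1/4: 1 assignment
value 0: 17 assignments
So 6 of the 25 assignments meet the threshold.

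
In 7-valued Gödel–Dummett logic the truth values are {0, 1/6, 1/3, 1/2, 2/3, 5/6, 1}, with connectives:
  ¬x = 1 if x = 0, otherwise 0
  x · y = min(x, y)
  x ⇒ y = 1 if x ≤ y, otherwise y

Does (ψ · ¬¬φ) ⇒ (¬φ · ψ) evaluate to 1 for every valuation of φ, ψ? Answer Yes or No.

No

Counterexample: take φ = 1/6, ψ = 1/6.
¬φ = ¬1/6 = 0
¬¬φ = ¬0 = 1
ψ · ¬¬φ = 1/6 · 1 = 1/6
¬φ = ¬1/6 = 0
¬φ · ψ = 0 · 1/6 = 0
(ψ · ¬¬φ) ⇒ (¬φ · ψ) = 1/6 ⇒ 0 = 0
This gives 0 ≠ 1.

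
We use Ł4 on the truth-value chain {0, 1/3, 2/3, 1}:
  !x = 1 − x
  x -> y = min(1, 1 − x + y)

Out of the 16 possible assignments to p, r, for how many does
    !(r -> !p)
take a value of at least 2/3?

3

p = 0, r = 0 ↦ 0  <
p = 0, r = 1/3 ↦ 0  <
p = 0, r = 2/3 ↦ 0  <
p = 0, r = 1 ↦ 0  <
p = 1/3, r = 0 ↦ 0  <
p = 1/3, r = 1/3 ↦ 0  <
p = 1/3, r = 2/3 ↦ 0  <
p = 1/3, r = 1 ↦ 1/3  <
p = 2/3, r = 0 ↦ 0  <
p = 2/3, r = 1/3 ↦ 0  <
p = 2/3, r = 2/3 ↦ 1/3  <
p = 2/3, r = 1 ↦ 2/3  ≥
p = 1, r = 0 ↦ 0  <
p = 1, r = 1/3 ↦ 1/3  <
p = 1, r = 2/3 ↦ 2/3  ≥
p = 1, r = 1 ↦ 1  ≥
So 3 of the 16 assignments meet the threshold.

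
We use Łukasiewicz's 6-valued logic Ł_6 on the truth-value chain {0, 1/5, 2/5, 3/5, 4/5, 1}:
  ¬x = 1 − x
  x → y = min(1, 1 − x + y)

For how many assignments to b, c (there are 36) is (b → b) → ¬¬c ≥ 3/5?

value 1: 6 assignments (counts)
value 4/5: 6 assignments (counts)
value 3/5: 6 assignments (counts)
value 2/5: 6 assignments
value 1/5: 6 assignments
value 0: 6 assignments
So 18 of the 36 assignments meet the threshold.

18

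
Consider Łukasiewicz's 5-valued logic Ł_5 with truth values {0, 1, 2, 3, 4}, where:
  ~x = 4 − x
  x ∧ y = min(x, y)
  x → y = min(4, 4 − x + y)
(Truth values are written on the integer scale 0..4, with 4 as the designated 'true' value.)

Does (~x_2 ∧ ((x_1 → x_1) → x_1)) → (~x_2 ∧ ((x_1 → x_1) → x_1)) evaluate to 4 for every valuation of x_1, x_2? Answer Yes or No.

At x_1 = 2, x_2 = 2, for instance:
~x_2 = ~2 = 2
x_1 → x_1 = 2 → 2 = 4
(x_1 → x_1) → x_1 = 4 → 2 = 2
~x_2 ∧ ((x_1 → x_1) → x_1) = 2 ∧ 2 = 2
(~x_2 ∧ ((x_1 → x_1) → x_1)) → (~x_2 ∧ ((x_1 → x_1) → x_1)) = 2 → 2 = 4
and checking the remaining 24 assignments likewise gives ≥ 4 in every case.

Yes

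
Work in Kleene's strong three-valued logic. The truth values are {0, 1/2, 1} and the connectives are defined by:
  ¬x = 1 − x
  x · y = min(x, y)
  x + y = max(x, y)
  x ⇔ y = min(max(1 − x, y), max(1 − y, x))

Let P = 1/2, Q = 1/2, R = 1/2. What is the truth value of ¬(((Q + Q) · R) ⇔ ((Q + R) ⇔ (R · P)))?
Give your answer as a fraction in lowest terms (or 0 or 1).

Q + Q = 1/2 + 1/2 = 1/2
(Q + Q) · R = 1/2 · 1/2 = 1/2
Q + R = 1/2 + 1/2 = 1/2
R · P = 1/2 · 1/2 = 1/2
(Q + R) ⇔ (R · P) = 1/2 ⇔ 1/2 = 1/2
((Q + Q) · R) ⇔ ((Q + R) ⇔ (R · P)) = 1/2 ⇔ 1/2 = 1/2
¬(((Q + Q) · R) ⇔ ((Q + R) ⇔ (R · P))) = ¬1/2 = 1/2

1/2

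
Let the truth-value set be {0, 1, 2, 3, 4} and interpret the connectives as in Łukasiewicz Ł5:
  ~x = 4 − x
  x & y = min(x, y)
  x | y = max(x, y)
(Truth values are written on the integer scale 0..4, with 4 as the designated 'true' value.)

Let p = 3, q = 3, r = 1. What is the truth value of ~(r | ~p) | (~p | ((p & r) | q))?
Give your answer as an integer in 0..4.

~p = ~3 = 1
r | ~p = 1 | 1 = 1
~(r | ~p) = ~1 = 3
~p = ~3 = 1
p & r = 3 & 1 = 1
(p & r) | q = 1 | 3 = 3
~p | ((p & r) | q) = 1 | 3 = 3
~(r | ~p) | (~p | ((p & r) | q)) = 3 | 3 = 3

3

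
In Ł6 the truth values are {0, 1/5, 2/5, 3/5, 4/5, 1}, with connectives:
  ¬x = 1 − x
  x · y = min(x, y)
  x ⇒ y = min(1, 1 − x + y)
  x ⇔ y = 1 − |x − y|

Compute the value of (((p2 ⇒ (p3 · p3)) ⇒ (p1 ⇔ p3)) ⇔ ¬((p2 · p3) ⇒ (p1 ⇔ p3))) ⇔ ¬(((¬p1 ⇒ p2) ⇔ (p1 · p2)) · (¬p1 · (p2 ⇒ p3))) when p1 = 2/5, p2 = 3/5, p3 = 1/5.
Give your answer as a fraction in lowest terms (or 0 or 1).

p3 · p3 = 1/5 · 1/5 = 1/5
p2 ⇒ (p3 · p3) = 3/5 ⇒ 1/5 = 3/5
p1 ⇔ p3 = 2/5 ⇔ 1/5 = 4/5
(p2 ⇒ (p3 · p3)) ⇒ (p1 ⇔ p3) = 3/5 ⇒ 4/5 = 1
p2 · p3 = 3/5 · 1/5 = 1/5
p1 ⇔ p3 = 2/5 ⇔ 1/5 = 4/5
(p2 · p3) ⇒ (p1 ⇔ p3) = 1/5 ⇒ 4/5 = 1
¬((p2 · p3) ⇒ (p1 ⇔ p3)) = ¬1 = 0
((p2 ⇒ (p3 · p3)) ⇒ (p1 ⇔ p3)) ⇔ ¬((p2 · p3) ⇒ (p1 ⇔ p3)) = 1 ⇔ 0 = 0
¬p1 = ¬2/5 = 3/5
¬p1 ⇒ p2 = 3/5 ⇒ 3/5 = 1
p1 · p2 = 2/5 · 3/5 = 2/5
(¬p1 ⇒ p2) ⇔ (p1 · p2) = 1 ⇔ 2/5 = 2/5
¬p1 = ¬2/5 = 3/5
p2 ⇒ p3 = 3/5 ⇒ 1/5 = 3/5
¬p1 · (p2 ⇒ p3) = 3/5 · 3/5 = 3/5
((¬p1 ⇒ p2) ⇔ (p1 · p2)) · (¬p1 · (p2 ⇒ p3)) = 2/5 · 3/5 = 2/5
¬(((¬p1 ⇒ p2) ⇔ (p1 · p2)) · (¬p1 · (p2 ⇒ p3))) = ¬2/5 = 3/5
(((p2 ⇒ (p3 · p3)) ⇒ (p1 ⇔ p3)) ⇔ ¬((p2 · p3) ⇒ (p1 ⇔ p3))) ⇔ ¬(((¬p1 ⇒ p2) ⇔ (p1 · p2)) · (¬p1 · (p2 ⇒ p3))) = 0 ⇔ 3/5 = 2/5

2/5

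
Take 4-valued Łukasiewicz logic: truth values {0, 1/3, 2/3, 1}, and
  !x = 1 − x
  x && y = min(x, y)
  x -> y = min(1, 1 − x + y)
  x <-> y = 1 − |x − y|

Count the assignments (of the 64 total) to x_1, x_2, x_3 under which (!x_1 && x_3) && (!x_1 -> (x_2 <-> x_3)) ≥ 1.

value 1: 1 assignment (counts)
value 2/3: 11 assignments
value 1/3: 23 assignments
value 0: 29 assignments
So 1 of the 64 assignments meets the threshold.

1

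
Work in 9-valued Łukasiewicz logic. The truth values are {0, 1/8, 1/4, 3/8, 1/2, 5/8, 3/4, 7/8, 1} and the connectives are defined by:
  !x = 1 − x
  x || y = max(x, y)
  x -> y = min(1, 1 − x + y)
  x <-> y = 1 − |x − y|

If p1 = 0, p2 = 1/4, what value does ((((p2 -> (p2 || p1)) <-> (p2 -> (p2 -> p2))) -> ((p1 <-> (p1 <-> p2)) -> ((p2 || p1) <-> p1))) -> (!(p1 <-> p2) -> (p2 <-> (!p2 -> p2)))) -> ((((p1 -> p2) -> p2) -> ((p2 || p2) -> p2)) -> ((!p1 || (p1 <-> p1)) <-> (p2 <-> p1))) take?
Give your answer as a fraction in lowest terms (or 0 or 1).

3/4

p2 || p1 = 1/4 || 0 = 1/4
p2 -> (p2 || p1) = 1/4 -> 1/4 = 1
p2 -> p2 = 1/4 -> 1/4 = 1
p2 -> (p2 -> p2) = 1/4 -> 1 = 1
(p2 -> (p2 || p1)) <-> (p2 -> (p2 -> p2)) = 1 <-> 1 = 1
p1 <-> p2 = 0 <-> 1/4 = 3/4
p1 <-> (p1 <-> p2) = 0 <-> 3/4 = 1/4
p2 || p1 = 1/4 || 0 = 1/4
(p2 || p1) <-> p1 = 1/4 <-> 0 = 3/4
(p1 <-> (p1 <-> p2)) -> ((p2 || p1) <-> p1) = 1/4 -> 3/4 = 1
((p2 -> (p2 || p1)) <-> (p2 -> (p2 -> p2))) -> ((p1 <-> (p1 <-> p2)) -> ((p2 || p1) <-> p1)) = 1 -> 1 = 1
p1 <-> p2 = 0 <-> 1/4 = 3/4
!(p1 <-> p2) = !3/4 = 1/4
!p2 = !1/4 = 3/4
!p2 -> p2 = 3/4 -> 1/4 = 1/2
p2 <-> (!p2 -> p2) = 1/4 <-> 1/2 = 3/4
!(p1 <-> p2) -> (p2 <-> (!p2 -> p2)) = 1/4 -> 3/4 = 1
(((p2 -> (p2 || p1)) <-> (p2 -> (p2 -> p2))) -> ((p1 <-> (p1 <-> p2)) -> ((p2 || p1) <-> p1))) -> (!(p1 <-> p2) -> (p2 <-> (!p2 -> p2))) = 1 -> 1 = 1
p1 -> p2 = 0 -> 1/4 = 1
(p1 -> p2) -> p2 = 1 -> 1/4 = 1/4
p2 || p2 = 1/4 || 1/4 = 1/4
(p2 || p2) -> p2 = 1/4 -> 1/4 = 1
((p1 -> p2) -> p2) -> ((p2 || p2) -> p2) = 1/4 -> 1 = 1
!p1 = !0 = 1
p1 <-> p1 = 0 <-> 0 = 1
!p1 || (p1 <-> p1) = 1 || 1 = 1
p2 <-> p1 = 1/4 <-> 0 = 3/4
(!p1 || (p1 <-> p1)) <-> (p2 <-> p1) = 1 <-> 3/4 = 3/4
(((p1 -> p2) -> p2) -> ((p2 || p2) -> p2)) -> ((!p1 || (p1 <-> p1)) <-> (p2 <-> p1)) = 1 -> 3/4 = 3/4
((((p2 -> (p2 || p1)) <-> (p2 -> (p2 -> p2))) -> ((p1 <-> (p1 <-> p2)) -> ((p2 || p1) <-> p1))) -> (!(p1 <-> p2) -> (p2 <-> (!p2 -> p2)))) -> ((((p1 -> p2) -> p2) -> ((p2 || p2) -> p2)) -> ((!p1 || (p1 <-> p1)) <-> (p2 <-> p1))) = 1 -> 3/4 = 3/4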